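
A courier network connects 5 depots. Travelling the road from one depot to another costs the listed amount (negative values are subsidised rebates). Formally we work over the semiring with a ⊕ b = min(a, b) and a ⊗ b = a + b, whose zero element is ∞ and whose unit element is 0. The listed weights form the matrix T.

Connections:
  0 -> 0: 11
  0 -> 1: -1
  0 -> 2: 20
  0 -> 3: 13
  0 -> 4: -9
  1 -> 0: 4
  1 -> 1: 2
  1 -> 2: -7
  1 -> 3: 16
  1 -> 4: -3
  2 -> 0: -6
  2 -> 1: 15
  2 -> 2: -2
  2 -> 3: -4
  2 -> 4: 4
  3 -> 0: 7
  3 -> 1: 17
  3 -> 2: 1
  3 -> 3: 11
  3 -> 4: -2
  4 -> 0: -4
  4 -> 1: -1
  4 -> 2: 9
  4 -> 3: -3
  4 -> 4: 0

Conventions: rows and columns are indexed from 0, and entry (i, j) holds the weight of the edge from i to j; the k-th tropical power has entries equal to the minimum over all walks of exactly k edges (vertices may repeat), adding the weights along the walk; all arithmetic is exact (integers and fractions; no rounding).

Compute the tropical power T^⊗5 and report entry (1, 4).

T^⊗2:
  [-13, -10, -8, -12, -9]
  [-13, -4, -9, -11, -5]
  [-8, -7, -4, -6, -15]
  [-6, -3, -1, -5, -2]
  [-4, -5, -8, -3, -13]
T^⊗3:
  [-14, -14, -17, -12, -22]
  [-15, -14, -11, -13, -22]
  [-19, -16, -14, -18, -17]
  [-7, -7, -10, -5, -15]
  [-17, -14, -12, -16, -13]
T^⊗4:
  [-26, -23, -21, -25, -23]
  [-26, -23, -21, -25, -24]
  [-21, -20, -23, -20, -28]
  [-19, -16, -14, -18, -16]
  [-18, -18, -21, -16, -26]
T^⊗5:
  [-27, -27, -30, -26, -35]
  [-28, -27, -30, -27, -35]
  [-32, -29, -27, -31, -30]
  [-20, -20, -23, -19, -28]
  [-30, -27, -25, -29, -27]
Key observation: the optimum is the walk 1->2->0->4->0->4, with weight (-7) + (-6) + (-9) + (-4) + (-9) = -35.
Optimal value attained by: walk 1->2->0->4->0->4.
Answer: (T^⊗5)[1][4] = -35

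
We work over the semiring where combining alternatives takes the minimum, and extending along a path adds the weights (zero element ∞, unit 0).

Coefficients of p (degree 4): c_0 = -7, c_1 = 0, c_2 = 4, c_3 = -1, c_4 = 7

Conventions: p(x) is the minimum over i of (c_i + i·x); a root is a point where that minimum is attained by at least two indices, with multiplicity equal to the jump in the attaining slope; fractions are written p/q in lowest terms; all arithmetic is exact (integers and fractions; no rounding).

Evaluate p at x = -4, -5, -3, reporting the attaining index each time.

p(-4) = min(-7+0·(-4)=-7, 0+1·(-4)=-4, 4+2·(-4)=-4, -1+3·(-4)=-13, 7+4·(-4)=-9) = -13 (attained by i=3)
p(-5) = min(-7+0·(-5)=-7, 0+1·(-5)=-5, 4+2·(-5)=-6, -1+3·(-5)=-16, 7+4·(-5)=-13) = -16 (attained by i=3)
p(-3) = min(-7+0·(-3)=-7, 0+1·(-3)=-3, 4+2·(-3)=-2, -1+3·(-3)=-10, 7+4·(-3)=-5) = -10 (attained by i=3)
Answer: p(-4) = -13; p(-5) = -16; p(-3) = -10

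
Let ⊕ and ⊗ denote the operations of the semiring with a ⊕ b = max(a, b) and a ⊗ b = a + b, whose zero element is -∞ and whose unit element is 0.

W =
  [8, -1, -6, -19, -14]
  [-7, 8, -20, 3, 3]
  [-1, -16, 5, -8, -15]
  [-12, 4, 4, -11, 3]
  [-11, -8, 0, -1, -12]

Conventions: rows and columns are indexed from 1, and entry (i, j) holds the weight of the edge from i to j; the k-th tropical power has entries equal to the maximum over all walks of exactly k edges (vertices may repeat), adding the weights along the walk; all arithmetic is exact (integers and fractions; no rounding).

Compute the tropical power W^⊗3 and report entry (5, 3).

W^⊗2:
  [16, 7, 2, 2, 2]
  [1, 16, 7, 11, 11]
  [7, -2, 10, -3, -5]
  [3, 12, 9, 7, 7]
  [-1, 3, 5, -5, 2]
W^⊗3:
  [24, 15, 10, 10, 10]
  [9, 24, 15, 19, 19]
  [15, 6, 15, 2, 1]
  [11, 20, 14, 15, 15]
  [7, 11, 10, 6, 6]
Key observation: the optimum is the walk 5->3->3->3, with weight 0 + 5 + 5 = 10.
Optimal value attained by: walk 5->3->3->3.
Answer: (W^⊗3)[5][3] = 10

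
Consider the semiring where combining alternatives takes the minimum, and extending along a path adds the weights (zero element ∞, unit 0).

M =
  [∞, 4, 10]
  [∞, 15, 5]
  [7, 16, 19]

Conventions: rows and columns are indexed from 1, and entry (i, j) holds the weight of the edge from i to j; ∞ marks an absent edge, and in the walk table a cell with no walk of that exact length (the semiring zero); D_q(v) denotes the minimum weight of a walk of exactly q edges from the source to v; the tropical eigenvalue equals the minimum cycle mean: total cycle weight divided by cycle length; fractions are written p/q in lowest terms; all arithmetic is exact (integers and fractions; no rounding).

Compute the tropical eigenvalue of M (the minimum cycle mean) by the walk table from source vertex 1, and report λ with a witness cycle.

q=0: [0, ∞, ∞]
q=1: [∞, 4, 10]
q=2: [17, 19, 9]
q=3: [16, 21, 24]
Optimal cycle mean attained by: cycle 1->2->3->1, total 4 + 5 + 7, length 3.
Answer: λ = 16/3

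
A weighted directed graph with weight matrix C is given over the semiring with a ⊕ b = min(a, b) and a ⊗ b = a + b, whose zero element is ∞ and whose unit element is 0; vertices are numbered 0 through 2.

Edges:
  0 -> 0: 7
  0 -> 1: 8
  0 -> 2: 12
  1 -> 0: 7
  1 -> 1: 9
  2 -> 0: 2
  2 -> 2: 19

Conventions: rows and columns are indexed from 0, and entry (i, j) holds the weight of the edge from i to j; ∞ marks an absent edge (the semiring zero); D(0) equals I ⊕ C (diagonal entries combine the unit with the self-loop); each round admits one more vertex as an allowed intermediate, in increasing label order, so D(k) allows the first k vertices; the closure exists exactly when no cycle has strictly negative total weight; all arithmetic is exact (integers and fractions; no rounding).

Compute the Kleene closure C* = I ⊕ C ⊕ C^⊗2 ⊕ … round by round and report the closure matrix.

D(0):
  [0, 8, 12]
  [7, 0, ∞]
  [2, ∞, 0]
D(1):
  [0, 8, 12]
  [7, 0, 19]
  [2, 10, 0]
D(2):
  [0, 8, 12]
  [7, 0, 19]
  [2, 10, 0]
D(3):
  [0, 8, 12]
  [7, 0, 19]
  [2, 10, 0]
Answer: C* = [[0, 8, 12], [7, 0, 19], [2, 10, 0]]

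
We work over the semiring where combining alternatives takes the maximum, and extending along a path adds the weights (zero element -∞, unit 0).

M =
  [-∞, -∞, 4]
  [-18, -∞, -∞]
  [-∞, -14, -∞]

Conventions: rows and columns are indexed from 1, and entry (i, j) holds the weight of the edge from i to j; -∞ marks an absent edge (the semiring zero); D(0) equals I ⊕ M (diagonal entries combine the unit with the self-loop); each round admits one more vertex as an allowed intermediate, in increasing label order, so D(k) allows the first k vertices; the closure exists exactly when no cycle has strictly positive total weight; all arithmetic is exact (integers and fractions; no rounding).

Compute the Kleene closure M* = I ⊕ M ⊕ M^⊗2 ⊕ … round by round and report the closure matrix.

D(0):
  [0, -∞, 4]
  [-18, 0, -∞]
  [-∞, -14, 0]
D(1):
  [0, -∞, 4]
  [-18, 0, -14]
  [-∞, -14, 0]
D(2):
  [0, -∞, 4]
  [-18, 0, -14]
  [-32, -14, 0]
D(3):
  [0, -10, 4]
  [-18, 0, -14]
  [-32, -14, 0]
Answer: M* = [[0, -10, 4], [-18, 0, -14], [-32, -14, 0]]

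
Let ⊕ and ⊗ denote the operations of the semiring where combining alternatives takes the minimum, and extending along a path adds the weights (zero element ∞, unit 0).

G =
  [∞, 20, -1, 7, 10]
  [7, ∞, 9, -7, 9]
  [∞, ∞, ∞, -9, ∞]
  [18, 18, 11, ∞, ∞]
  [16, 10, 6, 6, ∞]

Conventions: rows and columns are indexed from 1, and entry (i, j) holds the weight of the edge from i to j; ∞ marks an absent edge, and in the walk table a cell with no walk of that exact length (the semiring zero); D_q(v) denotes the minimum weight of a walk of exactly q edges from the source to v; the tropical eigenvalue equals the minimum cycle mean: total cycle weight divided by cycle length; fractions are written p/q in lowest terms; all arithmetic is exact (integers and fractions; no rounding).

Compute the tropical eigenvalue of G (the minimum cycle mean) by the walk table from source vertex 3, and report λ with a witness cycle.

q=0: [∞, ∞, 0, ∞, ∞]
q=1: [∞, ∞, ∞, -9, ∞]
q=2: [9, 9, 2, ∞, ∞]
q=3: [16, 29, 8, -7, 18]
q=4: [11, 11, 4, -1, 26]
q=5: [17, 17, 10, -5, 20]
Optimal cycle mean attained by: cycle 3->4->3, total (-9) + 11, length 2.
Answer: λ = 1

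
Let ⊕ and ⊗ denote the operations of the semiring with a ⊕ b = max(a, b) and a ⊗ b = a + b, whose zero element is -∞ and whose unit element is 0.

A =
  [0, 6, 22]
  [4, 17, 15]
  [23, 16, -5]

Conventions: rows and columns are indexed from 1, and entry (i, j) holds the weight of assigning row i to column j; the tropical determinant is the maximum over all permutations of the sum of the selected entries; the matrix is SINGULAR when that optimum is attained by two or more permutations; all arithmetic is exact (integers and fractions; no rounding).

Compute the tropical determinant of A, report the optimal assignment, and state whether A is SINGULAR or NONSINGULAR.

σ = (1, 2, 3): 0 + 17 + (-5) = 12
σ = (1, 3, 2): 0 + 15 + 16 = 31
σ = (2, 1, 3): 6 + 4 + (-5) = 5
σ = (2, 3, 1): 6 + 15 + 23 = 44
σ = (3, 1, 2): 22 + 4 + 16 = 42
σ = (3, 2, 1): 22 + 17 + 23 = 62
Optimal value attained by: σ = (3, 2, 1).
Answer: det⊕(A) = 62; verdict: NONSINGULAR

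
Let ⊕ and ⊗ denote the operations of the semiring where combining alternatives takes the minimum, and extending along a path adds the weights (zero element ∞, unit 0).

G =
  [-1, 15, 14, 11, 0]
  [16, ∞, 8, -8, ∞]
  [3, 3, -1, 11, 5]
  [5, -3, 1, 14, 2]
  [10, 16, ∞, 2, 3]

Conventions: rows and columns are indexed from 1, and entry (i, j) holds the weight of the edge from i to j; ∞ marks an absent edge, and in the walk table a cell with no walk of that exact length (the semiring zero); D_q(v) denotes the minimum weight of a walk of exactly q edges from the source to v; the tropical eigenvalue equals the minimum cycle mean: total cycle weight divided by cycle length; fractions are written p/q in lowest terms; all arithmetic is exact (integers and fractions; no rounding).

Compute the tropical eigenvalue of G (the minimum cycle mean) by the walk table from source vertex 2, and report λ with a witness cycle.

q=0: [∞, 0, ∞, ∞, ∞]
q=1: [16, ∞, 8, -8, ∞]
q=2: [-3, -11, -7, 6, -6]
q=3: [-4, -4, -8, -19, -3]
q=4: [-14, -22, -18, -12, -17]
q=5: [-15, -15, -19, -30, -14]
Optimal cycle mean attained by: cycle 2->4->2, total (-8) + (-3), length 2.
Answer: λ = -11/2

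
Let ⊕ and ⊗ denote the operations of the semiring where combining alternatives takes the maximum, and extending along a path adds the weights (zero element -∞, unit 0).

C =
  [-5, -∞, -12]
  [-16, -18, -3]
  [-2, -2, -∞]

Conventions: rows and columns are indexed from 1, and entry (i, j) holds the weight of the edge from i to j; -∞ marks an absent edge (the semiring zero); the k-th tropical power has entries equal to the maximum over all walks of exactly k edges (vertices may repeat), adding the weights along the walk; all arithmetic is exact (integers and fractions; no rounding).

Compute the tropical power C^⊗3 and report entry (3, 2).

C^⊗2:
  [-10, -14, -17]
  [-5, -5, -21]
  [-7, -20, -5]
C^⊗3:
  [-15, -19, -17]
  [-10, -23, -8]
  [-7, -7, -19]
Key observation: the optimum is the walk 3->2->3->2, with weight (-2) + (-3) + (-2) = -7.
Optimal value attained by: walk 3->2->3->2.
Answer: (C^⊗3)[3][2] = -7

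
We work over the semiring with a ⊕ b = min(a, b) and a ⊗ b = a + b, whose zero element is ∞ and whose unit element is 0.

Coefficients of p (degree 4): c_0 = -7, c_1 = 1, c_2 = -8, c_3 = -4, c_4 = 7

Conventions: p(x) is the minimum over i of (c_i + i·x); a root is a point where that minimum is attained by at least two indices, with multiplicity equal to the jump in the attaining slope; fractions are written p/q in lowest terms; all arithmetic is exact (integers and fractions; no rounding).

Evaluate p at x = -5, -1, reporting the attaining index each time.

p(-5) = min(-7+0·(-5)=-7, 1+1·(-5)=-4, -8+2·(-5)=-18, -4+3·(-5)=-19, 7+4·(-5)=-13) = -19 (attained by i=3)
p(-1) = min(-7+0·(-1)=-7, 1+1·(-1)=0, -8+2·(-1)=-10, -4+3·(-1)=-7, 7+4·(-1)=3) = -10 (attained by i=2)
Answer: p(-5) = -19; p(-1) = -10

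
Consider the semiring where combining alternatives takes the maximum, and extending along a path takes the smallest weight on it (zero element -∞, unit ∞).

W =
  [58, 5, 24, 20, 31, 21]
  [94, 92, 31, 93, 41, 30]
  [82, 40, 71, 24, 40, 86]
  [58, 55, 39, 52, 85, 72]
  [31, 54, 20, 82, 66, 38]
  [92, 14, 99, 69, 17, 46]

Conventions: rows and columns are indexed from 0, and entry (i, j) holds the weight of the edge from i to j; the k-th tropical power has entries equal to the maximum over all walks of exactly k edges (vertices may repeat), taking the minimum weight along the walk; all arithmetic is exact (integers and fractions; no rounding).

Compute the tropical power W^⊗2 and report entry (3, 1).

W^⊗2:
  [58, 31, 24, 31, 31, 31]
  [92, 92, 39, 92, 85, 72]
  [86, 40, 86, 69, 40, 71]
  [72, 55, 72, 82, 66, 52]
  [58, 55, 39, 66, 82, 72]
  [82, 55, 71, 52, 69, 86]
Key observation: the optimum is the walk 3->1->1, with weight 55 min 92 = 55.
Optimal value attained by: walk 3->1->1.
Answer: (W^⊗2)[3][1] = 55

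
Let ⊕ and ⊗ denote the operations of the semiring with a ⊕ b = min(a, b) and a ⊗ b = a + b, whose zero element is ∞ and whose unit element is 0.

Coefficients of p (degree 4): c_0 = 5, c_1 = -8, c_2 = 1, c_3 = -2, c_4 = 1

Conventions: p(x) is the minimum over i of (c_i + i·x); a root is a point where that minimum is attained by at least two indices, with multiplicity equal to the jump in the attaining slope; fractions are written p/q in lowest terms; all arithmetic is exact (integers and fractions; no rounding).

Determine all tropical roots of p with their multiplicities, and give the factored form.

hull edge (i=0, c=5) to (i=1, c=-8): slope -13, span 1
hull edge (i=1, c=-8) to (i=4, c=1): slope 3, span 3
Factored form: p(x) = 1 ⊗ (x ⊕ (-3)) ⊗ (x ⊕ (-3)) ⊗ (x ⊕ (-3)) ⊗ (x ⊕ 13)
Answer: roots = -3 (mult 3), 13 (mult 1)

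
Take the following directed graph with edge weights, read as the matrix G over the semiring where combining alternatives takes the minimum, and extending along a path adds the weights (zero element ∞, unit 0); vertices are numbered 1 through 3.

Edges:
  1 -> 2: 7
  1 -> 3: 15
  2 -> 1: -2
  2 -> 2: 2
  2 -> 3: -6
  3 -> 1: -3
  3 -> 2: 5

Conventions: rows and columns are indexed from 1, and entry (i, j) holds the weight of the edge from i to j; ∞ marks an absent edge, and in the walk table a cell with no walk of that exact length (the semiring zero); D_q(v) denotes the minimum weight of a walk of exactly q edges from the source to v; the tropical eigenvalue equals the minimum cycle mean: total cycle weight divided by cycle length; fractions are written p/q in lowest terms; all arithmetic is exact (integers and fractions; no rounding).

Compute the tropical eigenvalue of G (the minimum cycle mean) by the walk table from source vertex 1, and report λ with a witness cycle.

q=0: [0, ∞, ∞]
q=1: [∞, 7, 15]
q=2: [5, 9, 1]
q=3: [-2, 6, 3]
Optimal cycle mean attained by: cycle 1->2->3->1, total 7 + (-6) + (-3), length 3.
Answer: λ = -2/3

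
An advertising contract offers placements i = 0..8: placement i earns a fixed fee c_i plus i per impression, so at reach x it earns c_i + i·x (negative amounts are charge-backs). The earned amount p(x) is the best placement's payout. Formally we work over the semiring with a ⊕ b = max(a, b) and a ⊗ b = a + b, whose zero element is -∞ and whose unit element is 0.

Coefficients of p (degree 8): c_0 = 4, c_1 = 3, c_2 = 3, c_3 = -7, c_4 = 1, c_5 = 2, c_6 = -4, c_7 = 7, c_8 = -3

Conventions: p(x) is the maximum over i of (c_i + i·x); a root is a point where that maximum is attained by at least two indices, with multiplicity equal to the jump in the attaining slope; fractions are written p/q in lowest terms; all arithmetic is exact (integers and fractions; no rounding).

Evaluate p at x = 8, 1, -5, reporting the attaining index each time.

p(8) = max(4+0·8=4, 3+1·8=11, 3+2·8=19, -7+3·8=17, 1+4·8=33, 2+5·8=42, -4+6·8=44, 7+7·8=63, -3+8·8=61) = 63 (attained by i=7)
p(1) = max(4+0·1=4, 3+1·1=4, 3+2·1=5, -7+3·1=-4, 1+4·1=5, 2+5·1=7, -4+6·1=2, 7+7·1=14, -3+8·1=5) = 14 (attained by i=7)
p(-5) = max(4+0·(-5)=4, 3+1·(-5)=-2, 3+2·(-5)=-7, -7+3·(-5)=-22, 1+4·(-5)=-19, 2+5·(-5)=-23, -4+6·(-5)=-34, 7+7·(-5)=-28, -3+8·(-5)=-43) = 4 (attained by i=0)
Answer: p(8) = 63; p(1) = 14; p(-5) = 4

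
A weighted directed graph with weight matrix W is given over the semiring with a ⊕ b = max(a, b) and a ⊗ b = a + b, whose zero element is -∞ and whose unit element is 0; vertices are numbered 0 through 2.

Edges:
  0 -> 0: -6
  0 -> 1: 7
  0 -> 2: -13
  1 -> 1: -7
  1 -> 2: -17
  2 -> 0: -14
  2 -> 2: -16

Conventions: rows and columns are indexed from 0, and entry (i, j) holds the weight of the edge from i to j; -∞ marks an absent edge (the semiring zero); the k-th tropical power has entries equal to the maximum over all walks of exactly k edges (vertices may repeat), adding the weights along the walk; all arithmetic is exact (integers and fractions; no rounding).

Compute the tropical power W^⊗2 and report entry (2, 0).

W^⊗2:
  [-12, 1, -10]
  [-31, -14, -24]
  [-20, -7, -27]
Key observation: the optimum is the walk 2->0->0, with weight (-14) + (-6) = -20.
Optimal value attained by: walk 2->0->0.
Answer: (W^⊗2)[2][0] = -20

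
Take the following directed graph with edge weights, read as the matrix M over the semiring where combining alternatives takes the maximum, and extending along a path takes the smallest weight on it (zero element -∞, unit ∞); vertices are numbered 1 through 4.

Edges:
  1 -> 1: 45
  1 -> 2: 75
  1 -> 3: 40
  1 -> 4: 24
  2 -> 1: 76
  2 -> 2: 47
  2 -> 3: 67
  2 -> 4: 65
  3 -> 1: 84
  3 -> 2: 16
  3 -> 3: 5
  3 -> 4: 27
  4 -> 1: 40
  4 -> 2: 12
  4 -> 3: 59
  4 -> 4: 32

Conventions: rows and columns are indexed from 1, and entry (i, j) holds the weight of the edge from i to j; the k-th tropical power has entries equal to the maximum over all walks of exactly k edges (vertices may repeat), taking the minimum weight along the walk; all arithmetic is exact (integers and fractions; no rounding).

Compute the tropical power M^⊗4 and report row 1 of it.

M^⊗2:
  [75, 47, 67, 65]
  [67, 75, 59, 47]
  [45, 75, 40, 27]
  [59, 40, 40, 32]
M^⊗3:
  [67, 75, 59, 47]
  [75, 67, 67, 65]
  [75, 47, 67, 65]
  [45, 59, 40, 40]
M^⊗4:
  [75, 67, 67, 65]
  [67, 75, 67, 65]
  [67, 75, 59, 47]
  [59, 47, 59, 59]
Answer: row 1 of M^⊗4 = [75, 67, 67, 65]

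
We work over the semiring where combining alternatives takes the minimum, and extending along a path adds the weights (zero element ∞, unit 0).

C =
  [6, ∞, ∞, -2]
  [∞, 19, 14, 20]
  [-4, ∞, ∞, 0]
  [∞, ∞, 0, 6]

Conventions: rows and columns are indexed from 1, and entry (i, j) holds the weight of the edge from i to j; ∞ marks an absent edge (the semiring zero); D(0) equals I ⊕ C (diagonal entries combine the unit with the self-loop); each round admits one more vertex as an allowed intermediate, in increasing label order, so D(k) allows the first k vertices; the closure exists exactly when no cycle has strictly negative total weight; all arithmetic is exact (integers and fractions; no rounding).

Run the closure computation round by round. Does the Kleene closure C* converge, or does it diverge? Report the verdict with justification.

D(0):
  [0, ∞, ∞, -2]
  [∞, 0, 14, 20]
  [-4, ∞, 0, 0]
  [∞, ∞, 0, 0]
D(1):
  [0, ∞, ∞, -2]
  [∞, 0, 14, 20]
  [-4, ∞, 0, -6]
  [∞, ∞, 0, 0]
D(2):
  [0, ∞, ∞, -2]
  [∞, 0, 14, 20]
  [-4, ∞, 0, -6]
  [∞, ∞, 0, 0]
Detection: at round 3, diagonal entry (4, 4) turns strictly negative.
Key observation: the cycle 4->3->1->4 has total weight 0 + (-4) + (-2), which is strictly negative.
Answer: DIVERGES — negative cycle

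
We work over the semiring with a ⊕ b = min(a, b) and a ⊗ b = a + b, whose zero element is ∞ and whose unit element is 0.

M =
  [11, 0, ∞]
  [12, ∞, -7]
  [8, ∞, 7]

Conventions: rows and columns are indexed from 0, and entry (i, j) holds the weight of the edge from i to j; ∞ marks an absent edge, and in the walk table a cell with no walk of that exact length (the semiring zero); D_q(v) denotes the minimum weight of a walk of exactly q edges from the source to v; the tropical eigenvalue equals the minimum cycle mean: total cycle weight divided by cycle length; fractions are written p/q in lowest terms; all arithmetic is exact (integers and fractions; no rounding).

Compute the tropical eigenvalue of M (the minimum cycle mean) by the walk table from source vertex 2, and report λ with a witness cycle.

q=0: [∞, ∞, 0]
q=1: [8, ∞, 7]
q=2: [15, 8, 14]
q=3: [20, 15, 1]
Optimal cycle mean attained by: cycle 0->1->2->0, total 0 + (-7) + 8, length 3.
Answer: λ = 1/3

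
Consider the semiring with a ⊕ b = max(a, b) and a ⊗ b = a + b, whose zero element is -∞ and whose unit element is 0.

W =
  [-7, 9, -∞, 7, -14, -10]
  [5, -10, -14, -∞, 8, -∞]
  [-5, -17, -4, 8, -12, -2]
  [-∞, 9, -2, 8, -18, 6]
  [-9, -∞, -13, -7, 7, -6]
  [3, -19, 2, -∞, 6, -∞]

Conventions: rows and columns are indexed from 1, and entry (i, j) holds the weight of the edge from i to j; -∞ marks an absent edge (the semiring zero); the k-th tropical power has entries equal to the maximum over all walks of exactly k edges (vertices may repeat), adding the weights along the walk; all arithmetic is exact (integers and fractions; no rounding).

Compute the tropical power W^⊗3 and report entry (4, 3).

W^⊗2:
  [14, 16, 5, 15, 17, 13]
  [-1, 14, -5, 12, 15, 2]
  [1, 17, 6, 16, 4, 14]
  [14, 17, 8, 16, 17, 14]
  [-2, 2, -4, 1, 14, 1]
  [-3, 12, -2, 10, 13, 0]
W^⊗3:
  [21, 24, 15, 23, 24, 21]
  [19, 21, 10, 20, 22, 18]
  [22, 25, 16, 24, 25, 22]
  [22, 25, 16, 24, 25, 22]
  [7, 10, 3, 9, 21, 8]
  [17, 19, 8, 18, 20, 16]
Key observation: the optimum is the walk 4->4->6->3, with weight 8 + 6 + 2 = 16.
Optimal value attained by: walk 4->4->6->3.
Answer: (W^⊗3)[4][3] = 16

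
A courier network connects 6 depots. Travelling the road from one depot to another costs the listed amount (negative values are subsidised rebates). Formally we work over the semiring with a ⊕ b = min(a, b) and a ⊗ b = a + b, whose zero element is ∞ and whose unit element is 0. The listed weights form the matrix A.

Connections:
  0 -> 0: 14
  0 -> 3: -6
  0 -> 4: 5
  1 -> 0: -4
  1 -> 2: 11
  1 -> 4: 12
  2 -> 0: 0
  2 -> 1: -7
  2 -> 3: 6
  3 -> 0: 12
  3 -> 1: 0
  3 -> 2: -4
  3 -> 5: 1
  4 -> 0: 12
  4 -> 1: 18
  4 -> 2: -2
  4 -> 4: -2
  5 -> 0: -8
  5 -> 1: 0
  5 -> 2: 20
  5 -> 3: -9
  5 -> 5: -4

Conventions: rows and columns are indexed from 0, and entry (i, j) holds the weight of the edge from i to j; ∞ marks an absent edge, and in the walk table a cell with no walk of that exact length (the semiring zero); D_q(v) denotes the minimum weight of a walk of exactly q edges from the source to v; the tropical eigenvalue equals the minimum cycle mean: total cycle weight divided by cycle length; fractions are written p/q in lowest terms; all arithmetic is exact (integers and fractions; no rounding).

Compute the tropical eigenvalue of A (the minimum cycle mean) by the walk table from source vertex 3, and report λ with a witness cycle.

q=0: [∞, ∞, ∞, 0, ∞, ∞]
q=1: [12, 0, -4, ∞, ∞, 1]
q=2: [-7, -11, 11, -8, 12, -3]
q=3: [-15, -8, -12, -13, -2, -7]
q=4: [-15, -19, -17, -21, -10, -12]
q=5: [-23, -24, -25, -21, -12, -20]
q=6: [-28, -32, -25, -29, -18, -24]
Optimal cycle mean attained by: cycle 0->3->2->1->0, total (-6) + (-4) + (-7) + (-4), length 4.
Answer: λ = -21/4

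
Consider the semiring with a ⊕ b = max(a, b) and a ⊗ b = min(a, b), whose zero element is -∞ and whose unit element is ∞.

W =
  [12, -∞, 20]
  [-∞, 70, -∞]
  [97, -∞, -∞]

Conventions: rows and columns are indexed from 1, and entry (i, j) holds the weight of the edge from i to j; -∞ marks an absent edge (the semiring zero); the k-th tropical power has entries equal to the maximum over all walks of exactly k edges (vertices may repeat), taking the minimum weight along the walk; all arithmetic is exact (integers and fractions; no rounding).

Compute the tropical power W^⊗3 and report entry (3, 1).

W^⊗2:
  [20, -∞, 12]
  [-∞, 70, -∞]
  [12, -∞, 20]
W^⊗3:
  [12, -∞, 20]
  [-∞, 70, -∞]
  [20, -∞, 12]
Key observation: the optimum is the walk 3->1->3->1, with weight 97 min 20 min 97 = 20.
Optimal value attained by: walk 3->1->3->1.
Answer: (W^⊗3)[3][1] = 20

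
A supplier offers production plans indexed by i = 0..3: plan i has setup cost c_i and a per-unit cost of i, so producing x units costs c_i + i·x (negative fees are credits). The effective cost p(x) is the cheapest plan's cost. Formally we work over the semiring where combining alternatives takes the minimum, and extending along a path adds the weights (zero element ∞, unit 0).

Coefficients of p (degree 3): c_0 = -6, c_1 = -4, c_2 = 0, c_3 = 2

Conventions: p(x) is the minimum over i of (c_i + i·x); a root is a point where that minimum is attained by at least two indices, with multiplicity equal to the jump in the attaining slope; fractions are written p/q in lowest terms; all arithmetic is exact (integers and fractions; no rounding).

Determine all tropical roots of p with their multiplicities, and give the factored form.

hull edge (i=0, c=-6) to (i=1, c=-4): slope 2, span 1
hull edge (i=1, c=-4) to (i=3, c=2): slope 3, span 2
Factored form: p(x) = 2 ⊗ (x ⊕ (-3)) ⊗ (x ⊕ (-3)) ⊗ (x ⊕ (-2))
Answer: roots = -3 (mult 2), -2 (mult 1)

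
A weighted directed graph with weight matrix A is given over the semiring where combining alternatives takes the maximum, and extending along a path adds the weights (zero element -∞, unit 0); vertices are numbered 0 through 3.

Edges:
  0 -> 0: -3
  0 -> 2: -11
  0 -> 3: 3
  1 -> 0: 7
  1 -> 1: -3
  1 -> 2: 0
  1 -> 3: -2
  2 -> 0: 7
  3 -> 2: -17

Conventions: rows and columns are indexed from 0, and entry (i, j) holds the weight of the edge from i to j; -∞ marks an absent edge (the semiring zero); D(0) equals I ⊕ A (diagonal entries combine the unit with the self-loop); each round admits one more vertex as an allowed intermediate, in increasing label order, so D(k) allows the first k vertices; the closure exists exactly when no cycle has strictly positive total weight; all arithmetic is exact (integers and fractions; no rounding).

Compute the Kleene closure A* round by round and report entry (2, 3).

D(0):
  [0, -∞, -11, 3]
  [7, 0, 0, -2]
  [7, -∞, 0, -∞]
  [-∞, -∞, -17, 0]
D(1):
  [0, -∞, -11, 3]
  [7, 0, 0, 10]
  [7, -∞, 0, 10]
  [-∞, -∞, -17, 0]
D(2):
  [0, -∞, -11, 3]
  [7, 0, 0, 10]
  [7, -∞, 0, 10]
  [-∞, -∞, -17, 0]
D(3):
  [0, -∞, -11, 3]
  [7, 0, 0, 10]
  [7, -∞, 0, 10]
  [-10, -∞, -17, 0]
D(4):
  [0, -∞, -11, 3]
  [7, 0, 0, 10]
  [7, -∞, 0, 10]
  [-10, -∞, -17, 0]
Answer: A*[2][3] = 10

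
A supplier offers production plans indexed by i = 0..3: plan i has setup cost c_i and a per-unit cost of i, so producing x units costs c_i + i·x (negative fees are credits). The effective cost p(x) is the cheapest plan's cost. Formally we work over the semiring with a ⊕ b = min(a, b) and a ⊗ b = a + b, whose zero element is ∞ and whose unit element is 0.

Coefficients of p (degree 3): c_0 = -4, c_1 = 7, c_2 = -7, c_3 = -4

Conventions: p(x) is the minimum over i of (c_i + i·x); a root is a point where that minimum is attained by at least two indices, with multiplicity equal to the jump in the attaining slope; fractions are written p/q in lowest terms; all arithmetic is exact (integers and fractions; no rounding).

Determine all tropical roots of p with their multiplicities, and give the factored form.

hull edge (i=0, c=-4) to (i=2, c=-7): slope -3/2, span 2
hull edge (i=2, c=-7) to (i=3, c=-4): slope 3, span 1
Factored form: p(x) = -4 ⊗ (x ⊕ (-3)) ⊗ (x ⊕ 3/2) ⊗ (x ⊕ 3/2)
Answer: roots = -3 (mult 1), 3/2 (mult 2)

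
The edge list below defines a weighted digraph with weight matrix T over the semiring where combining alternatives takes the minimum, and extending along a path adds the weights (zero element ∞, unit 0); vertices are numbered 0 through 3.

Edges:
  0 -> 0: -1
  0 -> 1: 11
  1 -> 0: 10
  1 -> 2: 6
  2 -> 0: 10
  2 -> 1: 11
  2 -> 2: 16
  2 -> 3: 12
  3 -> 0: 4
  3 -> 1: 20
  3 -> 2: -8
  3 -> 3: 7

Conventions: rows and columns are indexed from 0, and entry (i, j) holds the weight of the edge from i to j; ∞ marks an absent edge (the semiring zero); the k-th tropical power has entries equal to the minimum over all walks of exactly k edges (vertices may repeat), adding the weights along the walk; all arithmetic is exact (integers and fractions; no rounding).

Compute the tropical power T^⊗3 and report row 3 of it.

T^⊗2:
  [-2, 10, 17, ∞]
  [9, 17, 22, 18]
  [9, 21, 4, 19]
  [2, 3, -1, 4]
T^⊗3:
  [-3, 9, 16, 29]
  [8, 20, 10, 25]
  [8, 15, 11, 16]
  [1, 10, -4, 11]
Answer: row 3 of T^⊗3 = [1, 10, -4, 11]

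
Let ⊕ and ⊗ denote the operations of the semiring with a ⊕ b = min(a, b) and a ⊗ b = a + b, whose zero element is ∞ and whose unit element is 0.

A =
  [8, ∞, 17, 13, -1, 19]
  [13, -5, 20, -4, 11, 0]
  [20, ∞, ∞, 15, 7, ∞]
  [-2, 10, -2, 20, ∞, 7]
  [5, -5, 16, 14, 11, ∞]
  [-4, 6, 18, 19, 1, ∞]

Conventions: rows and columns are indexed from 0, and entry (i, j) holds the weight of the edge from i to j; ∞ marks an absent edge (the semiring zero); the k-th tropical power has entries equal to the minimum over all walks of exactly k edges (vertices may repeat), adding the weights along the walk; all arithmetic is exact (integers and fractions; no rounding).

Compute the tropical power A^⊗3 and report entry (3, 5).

A^⊗2:
  [4, -6, 11, 13, 7, 20]
  [-6, -10, -6, -9, 1, -5]
  [12, 2, 13, 21, 18, 22]
  [3, 5, 15, 6, -3, 10]
  [8, -10, 12, -9, 4, -5]
  [4, -4, 13, 2, -5, 6]
A^⊗3:
  [7, -11, 11, -10, 3, -6]
  [-11, -15, -11, -14, -7, -10]
  [15, -3, 19, -2, 11, 2]
  [2, -8, 4, 1, 2, 5]
  [-11, -15, -11, -14, -4, -10]
  [0, -10, 0, -8, 3, -4]
Key observation: the optimum is the walk 3->1->1->5, with weight 10 + (-5) + 0 = 5.
Optimal value attained by: walk 3->1->1->5.
Answer: (A^⊗3)[3][5] = 5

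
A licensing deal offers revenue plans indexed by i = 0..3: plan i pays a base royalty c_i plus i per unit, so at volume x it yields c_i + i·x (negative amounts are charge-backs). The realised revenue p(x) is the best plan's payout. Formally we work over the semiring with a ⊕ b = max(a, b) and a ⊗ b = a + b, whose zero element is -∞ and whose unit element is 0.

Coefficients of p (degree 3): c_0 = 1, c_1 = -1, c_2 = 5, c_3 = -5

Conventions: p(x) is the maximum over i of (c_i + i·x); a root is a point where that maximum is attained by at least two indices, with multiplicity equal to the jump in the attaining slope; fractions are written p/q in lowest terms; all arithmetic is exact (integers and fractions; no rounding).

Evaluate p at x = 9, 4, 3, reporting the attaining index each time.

p(9) = max(1+0·9=1, -1+1·9=8, 5+2·9=23, -5+3·9=22) = 23 (attained by i=2)
p(4) = max(1+0·4=1, -1+1·4=3, 5+2·4=13, -5+3·4=7) = 13 (attained by i=2)
p(3) = max(1+0·3=1, -1+1·3=2, 5+2·3=11, -5+3·3=4) = 11 (attained by i=2)
Answer: p(9) = 23; p(4) = 13; p(3) = 11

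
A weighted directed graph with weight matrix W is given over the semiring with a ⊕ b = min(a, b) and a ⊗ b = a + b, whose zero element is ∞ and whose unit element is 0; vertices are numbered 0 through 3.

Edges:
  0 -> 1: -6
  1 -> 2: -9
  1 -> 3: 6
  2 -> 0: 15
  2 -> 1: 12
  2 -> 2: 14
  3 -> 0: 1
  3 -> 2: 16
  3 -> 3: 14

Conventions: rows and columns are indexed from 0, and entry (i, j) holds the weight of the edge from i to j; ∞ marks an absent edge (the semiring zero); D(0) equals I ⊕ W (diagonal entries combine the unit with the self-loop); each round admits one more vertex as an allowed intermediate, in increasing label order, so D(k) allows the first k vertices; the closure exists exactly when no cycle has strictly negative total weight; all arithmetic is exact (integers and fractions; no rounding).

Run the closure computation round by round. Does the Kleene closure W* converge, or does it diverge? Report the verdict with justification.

D(0):
  [0, -6, ∞, ∞]
  [∞, 0, -9, 6]
  [15, 12, 0, ∞]
  [1, ∞, 16, 0]
D(1):
  [0, -6, ∞, ∞]
  [∞, 0, -9, 6]
  [15, 9, 0, ∞]
  [1, -5, 16, 0]
D(2):
  [0, -6, -15, 0]
  [∞, 0, -9, 6]
  [15, 9, 0, 15]
  [1, -5, -14, 0]
D(3):
  [0, -6, -15, 0]
  [6, 0, -9, 6]
  [15, 9, 0, 15]
  [1, -5, -14, 0]
D(4):
  [0, -6, -15, 0]
  [6, 0, -9, 6]
  [15, 9, 0, 15]
  [1, -5, -14, 0]
Key observation: every diagonal entry stays at the unit through all rounds, so no improving cycle exists.
Answer: CONVERGES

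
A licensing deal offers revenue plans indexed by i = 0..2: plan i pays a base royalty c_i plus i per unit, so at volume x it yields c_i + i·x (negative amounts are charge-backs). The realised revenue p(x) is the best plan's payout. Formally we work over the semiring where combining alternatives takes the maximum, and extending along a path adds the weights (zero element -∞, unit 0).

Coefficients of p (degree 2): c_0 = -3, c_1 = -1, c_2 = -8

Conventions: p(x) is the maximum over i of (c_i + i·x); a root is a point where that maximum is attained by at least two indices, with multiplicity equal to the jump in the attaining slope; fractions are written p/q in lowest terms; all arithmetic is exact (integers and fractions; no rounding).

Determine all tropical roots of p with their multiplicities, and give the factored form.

hull edge (i=0, c=-3) to (i=1, c=-1): slope 2, span 1
hull edge (i=1, c=-1) to (i=2, c=-8): slope -7, span 1
Factored form: p(x) = -8 ⊗ (x ⊕ (-2)) ⊗ (x ⊕ 7)
Answer: roots = -2 (mult 1), 7 (mult 1)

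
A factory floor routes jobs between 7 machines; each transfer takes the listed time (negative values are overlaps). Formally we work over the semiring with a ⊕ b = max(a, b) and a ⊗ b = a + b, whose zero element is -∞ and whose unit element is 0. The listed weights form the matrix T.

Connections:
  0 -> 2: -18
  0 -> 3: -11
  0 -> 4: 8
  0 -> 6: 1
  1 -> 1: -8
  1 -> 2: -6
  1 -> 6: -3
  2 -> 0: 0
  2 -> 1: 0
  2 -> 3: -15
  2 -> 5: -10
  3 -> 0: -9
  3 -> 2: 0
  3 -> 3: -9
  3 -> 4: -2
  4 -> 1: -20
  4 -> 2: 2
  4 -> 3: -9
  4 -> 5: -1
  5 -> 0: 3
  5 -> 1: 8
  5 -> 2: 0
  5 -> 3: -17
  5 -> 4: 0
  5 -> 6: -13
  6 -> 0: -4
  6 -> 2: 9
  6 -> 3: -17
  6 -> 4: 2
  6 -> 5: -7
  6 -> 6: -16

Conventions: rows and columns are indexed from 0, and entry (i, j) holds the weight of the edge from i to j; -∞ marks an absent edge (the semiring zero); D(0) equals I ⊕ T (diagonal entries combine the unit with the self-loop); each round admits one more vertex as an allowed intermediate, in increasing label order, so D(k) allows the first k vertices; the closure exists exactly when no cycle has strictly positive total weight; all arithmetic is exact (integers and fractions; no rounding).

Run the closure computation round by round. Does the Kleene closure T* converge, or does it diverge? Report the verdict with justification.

D(0):
  [0, -∞, -18, -11, 8, -∞, 1]
  [-∞, 0, -6, -∞, -∞, -∞, -3]
  [0, 0, 0, -15, -∞, -10, -∞]
  [-9, -∞, 0, 0, -2, -∞, -∞]
  [-∞, -20, 2, -9, 0, -1, -∞]
  [3, 8, 0, -17, 0, 0, -13]
  [-4, -∞, 9, -17, 2, -7, 0]
D(1):
  [0, -∞, -18, -11, 8, -∞, 1]
  [-∞, 0, -6, -∞, -∞, -∞, -3]
  [0, 0, 0, -11, 8, -10, 1]
  [-9, -∞, 0, 0, -1, -∞, -8]
  [-∞, -20, 2, -9, 0, -1, -∞]
  [3, 8, 0, -8, 11, 0, 4]
  [-4, -∞, 9, -15, 4, -7, 0]
D(2):
  [0, -∞, -18, -11, 8, -∞, 1]
  [-∞, 0, -6, -∞, -∞, -∞, -3]
  [0, 0, 0, -11, 8, -10, 1]
  [-9, -∞, 0, 0, -1, -∞, -8]
  [-∞, -20, 2, -9, 0, -1, -23]
  [3, 8, 2, -8, 11, 0, 5]
  [-4, -∞, 9, -15, 4, -7, 0]
Detection: at round 3, diagonal entry (4, 4) turns strictly positive.
Key observation: the cycle 4->2->0->4 has total weight 2 + 0 + 8, which is strictly positive.
Answer: DIVERGES — positive cycle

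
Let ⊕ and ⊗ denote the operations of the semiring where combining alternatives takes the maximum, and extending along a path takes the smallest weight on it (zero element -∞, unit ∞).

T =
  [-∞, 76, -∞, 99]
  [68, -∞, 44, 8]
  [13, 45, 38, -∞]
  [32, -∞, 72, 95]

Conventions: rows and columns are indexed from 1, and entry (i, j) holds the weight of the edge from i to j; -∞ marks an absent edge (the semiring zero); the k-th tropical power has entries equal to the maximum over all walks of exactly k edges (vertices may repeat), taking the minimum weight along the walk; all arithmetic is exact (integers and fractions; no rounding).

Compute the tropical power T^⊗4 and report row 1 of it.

T^⊗2:
  [68, -∞, 72, 95]
  [13, 68, 38, 68]
  [45, 38, 44, 13]
  [32, 45, 72, 95]
T^⊗3:
  [32, 68, 72, 95]
  [68, 38, 68, 68]
  [38, 45, 38, 45]
  [45, 45, 72, 95]
T^⊗4:
  [68, 45, 72, 95]
  [38, 68, 68, 68]
  [45, 38, 45, 45]
  [45, 45, 72, 95]
Answer: row 1 of T^⊗4 = [68, 45, 72, 95]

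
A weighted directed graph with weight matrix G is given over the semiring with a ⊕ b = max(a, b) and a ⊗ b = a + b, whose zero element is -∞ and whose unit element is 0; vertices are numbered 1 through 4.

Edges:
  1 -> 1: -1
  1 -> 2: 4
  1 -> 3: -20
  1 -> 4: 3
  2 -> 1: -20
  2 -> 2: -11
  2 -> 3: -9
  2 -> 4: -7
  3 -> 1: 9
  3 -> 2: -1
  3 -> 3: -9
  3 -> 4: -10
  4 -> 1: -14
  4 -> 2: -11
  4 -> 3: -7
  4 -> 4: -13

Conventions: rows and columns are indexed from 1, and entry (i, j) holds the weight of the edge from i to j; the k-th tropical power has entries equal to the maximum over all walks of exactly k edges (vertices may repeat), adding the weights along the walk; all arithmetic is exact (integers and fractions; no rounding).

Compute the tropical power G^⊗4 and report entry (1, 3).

G^⊗2:
  [-2, 3, -4, 2]
  [0, -10, -14, -17]
  [8, 13, -10, 12]
  [2, -8, -16, -11]
G^⊗3:
  [5, 2, -5, 1]
  [-1, 4, -19, 3]
  [7, 12, 5, 11]
  [1, 6, -17, 5]
G^⊗4:
  [4, 9, -6, 8]
  [-2, 3, -4, 2]
  [14, 11, 4, 10]
  [0, 5, -2, 4]
Key observation: the optimum is the walk 1->1->1->4->3, with weight (-1) + (-1) + 3 + (-7) = -6.
Optimal value attained by: walk 1->1->1->4->3.
Answer: (G^⊗4)[1][3] = -6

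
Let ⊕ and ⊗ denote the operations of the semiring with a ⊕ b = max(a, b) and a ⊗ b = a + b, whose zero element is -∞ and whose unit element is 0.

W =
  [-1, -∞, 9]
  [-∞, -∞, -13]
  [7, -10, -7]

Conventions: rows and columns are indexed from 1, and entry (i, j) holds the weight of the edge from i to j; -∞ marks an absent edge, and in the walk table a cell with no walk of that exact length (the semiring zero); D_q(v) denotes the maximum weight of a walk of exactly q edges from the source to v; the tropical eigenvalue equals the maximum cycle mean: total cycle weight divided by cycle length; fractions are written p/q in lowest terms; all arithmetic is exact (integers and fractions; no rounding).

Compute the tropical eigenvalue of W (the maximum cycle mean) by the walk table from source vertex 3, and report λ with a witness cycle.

q=0: [-∞, -∞, 0]
q=1: [7, -10, -7]
q=2: [6, -17, 16]
q=3: [23, 6, 15]
Optimal cycle mean attained by: cycle 1->3->1, total 9 + 7, length 2.
Answer: λ = 8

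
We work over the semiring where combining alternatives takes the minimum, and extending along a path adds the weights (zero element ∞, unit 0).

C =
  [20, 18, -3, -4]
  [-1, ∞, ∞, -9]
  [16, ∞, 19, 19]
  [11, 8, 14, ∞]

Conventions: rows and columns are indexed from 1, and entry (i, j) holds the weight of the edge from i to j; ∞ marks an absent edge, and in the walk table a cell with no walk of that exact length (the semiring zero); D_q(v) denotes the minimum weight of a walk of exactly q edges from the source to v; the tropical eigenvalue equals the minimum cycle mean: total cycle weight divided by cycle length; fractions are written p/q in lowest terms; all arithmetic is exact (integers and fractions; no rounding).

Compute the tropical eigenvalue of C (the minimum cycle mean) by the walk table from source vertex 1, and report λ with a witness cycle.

q=0: [0, ∞, ∞, ∞]
q=1: [20, 18, -3, -4]
q=2: [7, 4, 10, 9]
q=3: [3, 17, 4, -5]
q=4: [6, 3, 0, -1]
Optimal cycle mean attained by: cycle 2->4->2, total (-9) + 8, length 2.
Answer: λ = -1/2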